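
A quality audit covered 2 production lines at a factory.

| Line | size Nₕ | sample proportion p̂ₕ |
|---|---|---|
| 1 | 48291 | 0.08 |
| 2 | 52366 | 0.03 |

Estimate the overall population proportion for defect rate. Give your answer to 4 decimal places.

N = 48291 + 52366 = 100657.
Overall proportion = Σ (Nₕ/N)·p̂ₕ.
Σ Nₕp̂ₕ = 3863.28 + 1570.98 = 5434.26.
5434.26 / 100657 = 0.053988... → 0.0540.

0.0540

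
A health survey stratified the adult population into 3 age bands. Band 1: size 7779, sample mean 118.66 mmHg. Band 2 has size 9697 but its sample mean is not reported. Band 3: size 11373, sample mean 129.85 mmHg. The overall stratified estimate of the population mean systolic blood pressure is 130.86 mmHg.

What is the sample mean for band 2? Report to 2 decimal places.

N = 7779 + 9697 + 11373 = 28849.
Overall total = μ·N = 130.86·28849 = 3775180.14.
Subtract the known strata: 7779·118.66 + 11373·129.85 = 2399840.19.
Remaining total for band 2: 3775180.14 − 2399840.19 = 1375339.95.
Divide by its size: 1375339.95 / 9697 = 141.8315... → 141.83.

141.83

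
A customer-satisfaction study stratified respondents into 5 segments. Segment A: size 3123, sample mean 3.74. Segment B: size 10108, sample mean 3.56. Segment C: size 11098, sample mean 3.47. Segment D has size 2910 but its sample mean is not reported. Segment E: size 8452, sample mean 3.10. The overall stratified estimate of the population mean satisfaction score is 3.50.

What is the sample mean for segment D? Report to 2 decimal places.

Σ Nₕx̄ₕ = N·μ, so 2910·x̄_D = 35691·3.50 − (3123·3.74 + 10108·3.56 + 11098·3.47 + 8452·3.10).
= 124918.5 − 112375.76 = 12542.74.
x̄_D = 12542.74 / 2910 = 4.3102... → 4.31.

4.31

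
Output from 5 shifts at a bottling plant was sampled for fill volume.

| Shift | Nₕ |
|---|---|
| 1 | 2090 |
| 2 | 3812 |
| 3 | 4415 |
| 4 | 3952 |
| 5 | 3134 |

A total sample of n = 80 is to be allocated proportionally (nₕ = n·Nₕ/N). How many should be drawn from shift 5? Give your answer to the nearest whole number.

14

Share of shift 5 = 3134/17403 = 0.18008.
Allocate 80 × 0.18008 = 14.407... → 14.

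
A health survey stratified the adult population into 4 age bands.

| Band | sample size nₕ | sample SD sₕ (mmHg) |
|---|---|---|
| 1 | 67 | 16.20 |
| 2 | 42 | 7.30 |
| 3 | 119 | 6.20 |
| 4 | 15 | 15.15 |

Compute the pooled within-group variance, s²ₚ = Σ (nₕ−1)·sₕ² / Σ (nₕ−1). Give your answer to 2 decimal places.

114.04

Degrees of freedom: 66 + 41 + 118 + 14 = 239.
Σ(nₕ−1)sₕ² = 66·262.44 + 41·53.29 + 118·38.44 + 14·229.5225 = 27255.165.
s²ₚ = 27255.165 / 239 = 114.0383... → 114.04.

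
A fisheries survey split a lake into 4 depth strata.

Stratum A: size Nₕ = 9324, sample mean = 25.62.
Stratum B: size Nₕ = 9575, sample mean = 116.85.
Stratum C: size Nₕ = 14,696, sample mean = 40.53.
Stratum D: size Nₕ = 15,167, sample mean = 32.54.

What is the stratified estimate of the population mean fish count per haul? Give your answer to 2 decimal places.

x̄_st = (Σ Nₕx̄ₕ) / (Σ Nₕ) = (9324·25.62 + 9575·116.85 + 14696·40.53 + 15167·32.54) / 48762
= 2446882.69 / 48762 = 50.1801... → 50.18.

50.18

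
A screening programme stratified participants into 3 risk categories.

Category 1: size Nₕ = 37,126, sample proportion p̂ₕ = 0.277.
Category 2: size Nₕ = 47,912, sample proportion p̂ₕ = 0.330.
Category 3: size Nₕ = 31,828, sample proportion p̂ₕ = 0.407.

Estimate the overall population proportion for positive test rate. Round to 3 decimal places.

0.334

Wₕ = Nₕ/N with N = 116866: 0.3177, 0.4100, 0.2723.
p̂_st = 0.3177·0.277 + 0.4100·0.330 + 0.2723·0.407 ≈ 0.33413... → 0.334.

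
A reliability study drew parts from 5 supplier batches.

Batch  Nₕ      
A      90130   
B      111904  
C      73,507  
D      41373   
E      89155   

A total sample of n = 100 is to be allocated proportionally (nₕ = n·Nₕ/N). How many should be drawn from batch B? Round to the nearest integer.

28

N = 90130 + 111904 + 73507 + 41373 + 89155 = 406069.
n_B = 100·111904/406069 = 27.558... → 28.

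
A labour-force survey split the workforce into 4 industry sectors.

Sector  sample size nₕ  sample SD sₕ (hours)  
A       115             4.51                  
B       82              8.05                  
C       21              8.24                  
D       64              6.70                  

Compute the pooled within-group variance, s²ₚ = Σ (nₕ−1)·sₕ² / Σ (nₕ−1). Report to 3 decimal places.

A: (115−1)·4.51² = 114·20.3401 = 2318.7714
B: (82−1)·8.05² = 81·64.8025 = 5249.0025
C: (21−1)·8.24² = 20·67.8976 = 1357.952
D: (64−1)·6.70² = 63·44.89 = 2828.07
Numerator = 11753.7959; denominator = Σ(nₕ−1) = 278.
s²ₚ = 11753.7959/278 = 42.27984... → 42.280.

42.280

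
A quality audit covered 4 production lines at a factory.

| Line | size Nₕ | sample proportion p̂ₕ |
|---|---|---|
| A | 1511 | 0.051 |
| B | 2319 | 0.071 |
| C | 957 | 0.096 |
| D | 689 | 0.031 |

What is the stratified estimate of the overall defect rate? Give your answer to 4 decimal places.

0.0648

N = 1511 + 2319 + 957 + 689 = 5476.
Overall proportion = Σ (Nₕ/N)·p̂ₕ.
Σ Nₕp̂ₕ = 77.061 + 164.649 + 91.872 + 21.359 = 354.941.
354.941 / 5476 = 0.064818... → 0.0648.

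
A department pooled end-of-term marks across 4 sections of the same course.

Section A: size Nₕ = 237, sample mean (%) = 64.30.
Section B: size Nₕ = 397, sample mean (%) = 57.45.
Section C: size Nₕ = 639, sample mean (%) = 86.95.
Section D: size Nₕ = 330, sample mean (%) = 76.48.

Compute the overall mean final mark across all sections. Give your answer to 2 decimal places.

N = 237 + 397 + 639 + 330 = 1603.
Overall mean = Σ (Nₕ/N)·x̄ₕ — weight by population share, not a simple average.
Σ Nₕx̄ₕ = 237·64.30 + 397·57.45 + 639·86.95 + 330·76.48 = 15239.1 + 22807.65 + 55561.05 + 25238.4 = 118846.2.
Divide by N: 118846.2 / 1603 = 74.1399... → 74.14.

74.14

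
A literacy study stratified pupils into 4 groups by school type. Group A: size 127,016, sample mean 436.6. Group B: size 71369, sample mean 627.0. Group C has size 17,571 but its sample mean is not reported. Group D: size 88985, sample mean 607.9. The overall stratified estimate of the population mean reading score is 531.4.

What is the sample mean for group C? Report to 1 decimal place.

441.0

N = 127016 + 71369 + 17571 + 88985 = 304941.
Overall total = μ·N = 531.4·304941 = 162045647.4.
Subtract the known strata: 127016·436.6 + 71369·627.0 + 88985·607.9 = 154297530.1.
Remaining total for group C: 162045647.4 − 154297530.1 = 7748117.3.
Divide by its size: 7748117.3 / 17571 = 440.961... → 441.0.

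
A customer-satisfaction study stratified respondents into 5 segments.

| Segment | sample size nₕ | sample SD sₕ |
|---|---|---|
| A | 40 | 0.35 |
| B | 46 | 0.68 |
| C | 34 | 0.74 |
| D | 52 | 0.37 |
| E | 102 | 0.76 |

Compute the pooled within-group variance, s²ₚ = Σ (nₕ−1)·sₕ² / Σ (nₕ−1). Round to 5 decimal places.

0.40511

Degrees of freedom: 39 + 45 + 33 + 51 + 101 = 269.
Σ(nₕ−1)sₕ² = 39·0.1225 + 45·0.4624 + 33·0.5476 + 51·0.1369 + 101·0.5776 = 108.9758.
s²ₚ = 108.9758 / 269 = 0.4051145... → 0.40511.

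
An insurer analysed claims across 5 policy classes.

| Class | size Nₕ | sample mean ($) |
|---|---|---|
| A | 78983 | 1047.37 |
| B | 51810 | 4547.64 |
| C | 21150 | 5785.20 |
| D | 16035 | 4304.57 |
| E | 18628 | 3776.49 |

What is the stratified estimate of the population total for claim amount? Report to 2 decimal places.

Population total = Σ Nₕ·x̄ₕ (each stratum's size times its mean).
78983·1047.37 + 51810·4547.64 + 21150·5785.20 + 16035·4304.57 + 18628·3776.49 = 82724424.71 + 235613228.4 + 122356980 + 69023779.95 + 70348455.72 = 580066868.78.

580066868.78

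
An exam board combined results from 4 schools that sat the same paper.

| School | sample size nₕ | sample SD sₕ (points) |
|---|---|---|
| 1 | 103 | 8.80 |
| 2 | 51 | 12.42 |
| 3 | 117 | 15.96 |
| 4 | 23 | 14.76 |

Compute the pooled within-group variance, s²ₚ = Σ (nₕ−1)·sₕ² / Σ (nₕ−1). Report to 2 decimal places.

172.25

1: (103−1)·8.80² = 102·77.44 = 7898.88
2: (51−1)·12.42² = 50·154.2564 = 7712.82
3: (117−1)·15.96² = 116·254.7216 = 29547.7056
4: (23−1)·14.76² = 22·217.8576 = 4792.8672
Numerator = 49952.2728; denominator = Σ(nₕ−1) = 290.
s²ₚ = 49952.2728/290 = 172.2492... → 172.25.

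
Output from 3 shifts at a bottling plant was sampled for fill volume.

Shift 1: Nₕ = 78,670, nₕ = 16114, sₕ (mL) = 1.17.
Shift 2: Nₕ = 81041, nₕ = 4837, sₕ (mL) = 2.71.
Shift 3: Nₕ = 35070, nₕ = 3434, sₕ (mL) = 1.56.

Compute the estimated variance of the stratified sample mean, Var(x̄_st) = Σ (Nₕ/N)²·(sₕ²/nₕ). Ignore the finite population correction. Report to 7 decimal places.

0.0002997

N = 194781. Term for each stratum: Wₕ²sₕ²/nₕ.
Var(x̄_st) = 0.0000138578 + 0.0002628324 + 0.0000229735 = 0.0002996637 → 0.0002997.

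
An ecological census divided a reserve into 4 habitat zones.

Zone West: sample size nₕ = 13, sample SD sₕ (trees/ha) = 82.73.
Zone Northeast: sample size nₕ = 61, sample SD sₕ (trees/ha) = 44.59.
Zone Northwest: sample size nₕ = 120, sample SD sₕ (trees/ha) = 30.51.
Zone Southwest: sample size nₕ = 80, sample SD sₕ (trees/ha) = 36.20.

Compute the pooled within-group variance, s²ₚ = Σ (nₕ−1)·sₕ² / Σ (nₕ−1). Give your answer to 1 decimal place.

1539.7

Degrees of freedom: 12 + 60 + 119 + 79 = 270.
Σ(nₕ−1)sₕ² = 12·6844.2529 + 60·1988.2681 + 119·930.8601 + 79·1310.44 = 415724.2327.
s²ₚ = 415724.2327 / 270 = 1539.719... → 1539.7.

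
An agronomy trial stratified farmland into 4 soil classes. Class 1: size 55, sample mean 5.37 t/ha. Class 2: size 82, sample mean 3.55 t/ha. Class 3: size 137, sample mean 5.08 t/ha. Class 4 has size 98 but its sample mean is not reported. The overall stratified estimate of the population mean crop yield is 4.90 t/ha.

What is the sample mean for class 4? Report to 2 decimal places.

Σ Nₕx̄ₕ = N·μ, so 98·x̄_4 = 372·4.90 − (55·5.37 + 82·3.55 + 137·5.08).
= 1822.8 − 1282.41 = 540.39.
x̄_4 = 540.39 / 98 = 5.5142... → 5.51.

5.51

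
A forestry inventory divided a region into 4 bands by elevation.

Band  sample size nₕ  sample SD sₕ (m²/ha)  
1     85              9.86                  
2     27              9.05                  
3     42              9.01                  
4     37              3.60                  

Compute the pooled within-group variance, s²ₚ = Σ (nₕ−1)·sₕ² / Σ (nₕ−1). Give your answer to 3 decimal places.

75.352

Degrees of freedom: 84 + 26 + 41 + 36 = 187.
Σ(nₕ−1)sₕ² = 84·97.2196 + 26·81.9025 + 41·81.1801 + 36·12.96 = 14090.8555.
s²ₚ = 14090.8555 / 187 = 75.35217... → 75.352.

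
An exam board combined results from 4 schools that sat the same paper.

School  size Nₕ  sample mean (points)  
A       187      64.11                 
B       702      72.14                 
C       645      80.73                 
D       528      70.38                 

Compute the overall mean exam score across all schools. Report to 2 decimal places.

N = 2062; weights Wₕ = Nₕ/N = (0.0907, 0.3404, 0.3128, 0.2561).
x̄_st = Σ Wₕ·x̄ₕ = 0.0907·64.11 + 0.3404·72.14 + 0.3128·80.73 + 0.2561·70.38 ≈ 73.6481...
→ 73.65.

73.65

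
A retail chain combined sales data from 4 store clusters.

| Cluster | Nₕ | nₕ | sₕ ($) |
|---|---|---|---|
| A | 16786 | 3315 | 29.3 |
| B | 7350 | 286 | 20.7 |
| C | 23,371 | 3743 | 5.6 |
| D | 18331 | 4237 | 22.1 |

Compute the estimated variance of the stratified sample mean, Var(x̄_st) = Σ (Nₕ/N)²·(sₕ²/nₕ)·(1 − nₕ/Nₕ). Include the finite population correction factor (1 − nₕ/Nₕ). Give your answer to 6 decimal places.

0.039213

N = 65838; Wₕ = Nₕ/N.
cluster A: (16786/65838)²·29.3²/3315·(1 − 3315/16786) = 0.013509694
cluster B: (7350/65838)²·20.7²/286·(1 − 286/7350) = 0.017945660
cluster C: (23371/65838)²·5.6²/3743·(1 − 3743/23371) = 0.000886658
cluster D: (18331/65838)²·22.1²/4237·(1 − 4237/18331) = 0.006870578
Sum = 0.039212589 → 0.039213.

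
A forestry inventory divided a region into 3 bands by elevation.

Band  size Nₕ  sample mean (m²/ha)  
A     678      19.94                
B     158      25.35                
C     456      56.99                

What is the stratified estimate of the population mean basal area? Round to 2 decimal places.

x̄_st = (Σ Nₕx̄ₕ) / (Σ Nₕ) = (678·19.94 + 158·25.35 + 456·56.99) / 1292
= 43512.06 / 1292 = 33.6781... → 33.68.

33.68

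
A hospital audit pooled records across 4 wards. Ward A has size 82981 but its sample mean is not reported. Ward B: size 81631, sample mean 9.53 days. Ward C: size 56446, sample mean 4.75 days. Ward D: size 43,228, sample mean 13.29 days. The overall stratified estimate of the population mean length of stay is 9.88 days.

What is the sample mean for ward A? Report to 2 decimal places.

Σ Nₕx̄ₕ = N·μ, so 82981·x̄_A = 264286·9.88 − (81631·9.53 + 56446·4.75 + 43228·13.29).
= 2611145.68 − 1620562.05 = 990583.63.
x̄_A = 990583.63 / 82981 = 11.9375... → 11.94.

11.94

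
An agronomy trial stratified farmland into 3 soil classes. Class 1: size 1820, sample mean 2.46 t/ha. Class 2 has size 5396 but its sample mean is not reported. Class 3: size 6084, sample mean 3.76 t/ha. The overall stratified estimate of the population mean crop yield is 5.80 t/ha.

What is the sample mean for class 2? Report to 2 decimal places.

9.23

Σ Nₕx̄ₕ = N·μ, so 5396·x̄_2 = 13300·5.80 − (1820·2.46 + 6084·3.76).
= 77140 − 27353.04 = 49786.96.
x̄_2 = 49786.96 / 5396 = 9.2266... → 9.23.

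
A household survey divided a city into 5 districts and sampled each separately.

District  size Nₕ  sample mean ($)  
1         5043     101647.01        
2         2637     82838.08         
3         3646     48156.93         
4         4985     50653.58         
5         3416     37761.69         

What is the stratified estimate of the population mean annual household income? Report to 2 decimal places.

65297.92

N = 19727; weights Wₕ = Nₕ/N = (0.2556, 0.1337, 0.1848, 0.2527, 0.1732).
x̄_st = Σ Wₕ·x̄ₕ = 0.2556·101647.01 + 0.1337·82838.08 + 0.1848·48156.93 + 0.2527·50653.58 + 0.1732·37761.69 ≈ 65297.9208...
→ 65297.92.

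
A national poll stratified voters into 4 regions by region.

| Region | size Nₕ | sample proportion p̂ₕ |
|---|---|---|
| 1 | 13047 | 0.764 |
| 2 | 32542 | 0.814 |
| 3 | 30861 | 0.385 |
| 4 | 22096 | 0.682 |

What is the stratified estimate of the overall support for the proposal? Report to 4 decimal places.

Wₕ = Nₕ/N with N = 98546: 0.1324, 0.3302, 0.3132, 0.2242.
p̂_st = 0.1324·0.764 + 0.3302·0.814 + 0.3132·0.385 + 0.2242·0.682 ≈ 0.643436... → 0.6434.

0.6434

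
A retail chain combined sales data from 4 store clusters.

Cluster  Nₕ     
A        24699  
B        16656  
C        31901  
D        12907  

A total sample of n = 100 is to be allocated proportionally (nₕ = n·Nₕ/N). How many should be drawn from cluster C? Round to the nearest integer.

Share of cluster C = 31901/86163 = 0.37024.
Allocate 100 × 0.37024 = 37.024... → 37.

37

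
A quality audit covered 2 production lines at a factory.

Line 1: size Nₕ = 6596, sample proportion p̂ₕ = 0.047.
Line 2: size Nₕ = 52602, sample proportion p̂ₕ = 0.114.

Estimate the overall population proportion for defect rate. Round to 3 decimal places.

Wₕ = Nₕ/N with N = 59198: 0.1114, 0.8886.
p̂_st = 0.1114·0.047 + 0.8886·0.114 ≈ 0.10653... → 0.107.

0.107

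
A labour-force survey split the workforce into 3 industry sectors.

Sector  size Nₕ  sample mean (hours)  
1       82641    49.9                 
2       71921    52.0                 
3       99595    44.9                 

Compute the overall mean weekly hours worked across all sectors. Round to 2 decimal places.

48.53

N = 82641 + 71921 + 99595 = 254157.
Weight each subgroup mean by Nₕ/N and sum.
Σ Nₕx̄ₕ = 82641·49.9 + 71921·52.0 + 99595·44.9 = 4123785.9 + 3739892 + 4471815.5 = 12335493.4.
Divide by N: 12335493.4 / 254157 = 48.5349... → 48.53.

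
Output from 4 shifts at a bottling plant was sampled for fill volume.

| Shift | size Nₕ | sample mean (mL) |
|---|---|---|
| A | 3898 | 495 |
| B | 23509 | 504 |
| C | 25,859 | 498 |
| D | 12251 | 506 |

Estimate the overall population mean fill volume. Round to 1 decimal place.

501.5

x̄_st = (Σ Nₕx̄ₕ) / (Σ Nₕ) = (3898·495 + 23509·504 + 25859·498 + 12251·506) / 65517
= 32854834 / 65517 = 501.470... → 501.5.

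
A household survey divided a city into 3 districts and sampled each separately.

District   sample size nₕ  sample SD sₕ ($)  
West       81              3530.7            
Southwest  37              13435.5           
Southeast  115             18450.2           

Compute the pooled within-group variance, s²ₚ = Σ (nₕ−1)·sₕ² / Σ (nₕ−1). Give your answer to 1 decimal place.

Degrees of freedom: 80 + 36 + 114 = 230.
Σ(nₕ−1)sₕ² = 80·12465842.49 + 36·180512660.25 + 114·340409880.04 = 46302449492.76.
s²ₚ = 46302449492.76 / 230 = 201314997.795... → 201314997.8.

201314997.8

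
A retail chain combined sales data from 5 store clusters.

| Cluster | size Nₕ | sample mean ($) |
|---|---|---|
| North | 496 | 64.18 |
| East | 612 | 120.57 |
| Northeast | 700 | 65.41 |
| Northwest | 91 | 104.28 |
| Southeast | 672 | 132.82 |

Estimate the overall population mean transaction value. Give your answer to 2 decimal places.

x̄_st = (Σ Nₕx̄ₕ) / (Σ Nₕ) = (496·64.18 + 612·120.57 + 700·65.41 + 91·104.28 + 672·132.82) / 2571
= 250153.64 / 2571 = 97.2982... → 97.30.

97.30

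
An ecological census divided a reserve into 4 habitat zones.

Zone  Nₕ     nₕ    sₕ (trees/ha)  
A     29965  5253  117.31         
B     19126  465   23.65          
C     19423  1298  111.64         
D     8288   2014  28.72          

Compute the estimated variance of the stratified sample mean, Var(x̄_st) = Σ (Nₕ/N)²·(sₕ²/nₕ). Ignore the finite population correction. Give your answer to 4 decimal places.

N = 76802; Wₕ = Nₕ/N.
zone A: (29965/76802)²·117.31²/5253 = 0.3987918
zone B: (19126/76802)²·23.65²/465 = 0.0745955
zone C: (19423/76802)²·111.64²/1298 = 0.6141190
zone D: (8288/76802)²·28.72²/2014 = 0.0047694
Sum = 1.0922756 → 1.0923.

1.0923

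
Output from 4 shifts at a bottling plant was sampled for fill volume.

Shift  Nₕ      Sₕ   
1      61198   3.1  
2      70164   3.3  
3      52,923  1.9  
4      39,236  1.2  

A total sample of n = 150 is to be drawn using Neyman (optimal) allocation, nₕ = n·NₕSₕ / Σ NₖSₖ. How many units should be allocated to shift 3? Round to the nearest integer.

1: NₕSₕ = 61198·3.1 = 189713.8
2: NₕSₕ = 70164·3.3 = 231541.2
3: NₕSₕ = 52923·1.9 = 100553.7
4: NₕSₕ = 39236·1.2 = 47083.2
Σ NₕSₕ = 568891.9.
n_3 = 150·100553.7/568891.9 = 26.513... → 27.

27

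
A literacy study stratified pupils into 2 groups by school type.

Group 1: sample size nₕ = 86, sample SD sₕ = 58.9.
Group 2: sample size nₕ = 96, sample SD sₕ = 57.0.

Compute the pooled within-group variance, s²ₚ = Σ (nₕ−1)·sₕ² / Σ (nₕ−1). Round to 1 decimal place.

3353.0

1: (86−1)·58.9² = 85·3469.21 = 294882.85
2: (96−1)·57.0² = 95·3249 = 308655
Numerator = 603537.85; denominator = Σ(nₕ−1) = 180.
s²ₚ = 603537.85/180 = 3352.988... → 3353.0.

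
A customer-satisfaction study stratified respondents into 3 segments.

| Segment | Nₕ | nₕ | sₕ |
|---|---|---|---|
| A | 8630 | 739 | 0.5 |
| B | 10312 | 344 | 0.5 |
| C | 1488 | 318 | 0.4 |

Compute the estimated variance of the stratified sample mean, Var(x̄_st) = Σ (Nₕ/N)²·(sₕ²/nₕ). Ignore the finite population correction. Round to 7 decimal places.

0.0002482

N = 20430. Term for each stratum: Wₕ²sₕ²/nₕ.
Var(x̄_st) = 0.0000603643 + 0.0001851530 + 0.0000026691 = 0.0002481864 → 0.0002482.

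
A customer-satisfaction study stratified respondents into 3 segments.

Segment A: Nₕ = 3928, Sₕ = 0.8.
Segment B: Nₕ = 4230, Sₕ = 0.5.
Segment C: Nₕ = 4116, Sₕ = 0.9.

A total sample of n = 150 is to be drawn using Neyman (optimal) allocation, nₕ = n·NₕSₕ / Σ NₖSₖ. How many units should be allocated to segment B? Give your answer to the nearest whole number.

A: NₕSₕ = 3928·0.8 = 3142.4
B: NₕSₕ = 4230·0.5 = 2115
C: NₕSₕ = 4116·0.9 = 3704.4
Σ NₕSₕ = 8961.8.
n_B = 150·2115/8961.8 = 35.400... → 35.

35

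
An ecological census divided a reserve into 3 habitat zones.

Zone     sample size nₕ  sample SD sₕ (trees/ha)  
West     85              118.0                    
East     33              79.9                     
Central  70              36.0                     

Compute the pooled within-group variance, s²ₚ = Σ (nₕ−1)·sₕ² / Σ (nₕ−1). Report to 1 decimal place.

7909.9

Degrees of freedom: 84 + 32 + 69 = 185.
Σ(nₕ−1)sₕ² = 84·13924 + 32·6384.01 + 69·1296 = 1463328.32.
s²ₚ = 1463328.32 / 185 = 7909.883... → 7909.9.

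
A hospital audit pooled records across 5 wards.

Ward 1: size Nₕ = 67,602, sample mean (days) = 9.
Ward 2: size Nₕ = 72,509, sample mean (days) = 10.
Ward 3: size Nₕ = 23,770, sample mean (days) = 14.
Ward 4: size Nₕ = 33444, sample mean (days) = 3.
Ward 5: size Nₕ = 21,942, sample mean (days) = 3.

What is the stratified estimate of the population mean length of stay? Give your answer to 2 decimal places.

8.36

x̄_st = (Σ Nₕx̄ₕ) / (Σ Nₕ) = (67602·9 + 72509·10 + 23770·14 + 33444·3 + 21942·3) / 219267
= 1832446 / 219267 = 8.3571... → 8.36.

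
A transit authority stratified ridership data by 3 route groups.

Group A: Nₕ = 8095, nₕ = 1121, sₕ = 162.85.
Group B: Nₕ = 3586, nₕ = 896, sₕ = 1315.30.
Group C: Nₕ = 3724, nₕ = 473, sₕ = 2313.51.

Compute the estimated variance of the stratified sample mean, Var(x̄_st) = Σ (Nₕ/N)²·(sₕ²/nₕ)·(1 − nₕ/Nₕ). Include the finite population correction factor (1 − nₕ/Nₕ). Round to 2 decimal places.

661.39

N = 15405. Term for each stratum: Wₕ²sₕ²/nₕ·(1−nₕ/Nₕ).
Var(x̄_st) = 5.62789 + 78.48394 + 577.27780 = 661.38963 → 661.39.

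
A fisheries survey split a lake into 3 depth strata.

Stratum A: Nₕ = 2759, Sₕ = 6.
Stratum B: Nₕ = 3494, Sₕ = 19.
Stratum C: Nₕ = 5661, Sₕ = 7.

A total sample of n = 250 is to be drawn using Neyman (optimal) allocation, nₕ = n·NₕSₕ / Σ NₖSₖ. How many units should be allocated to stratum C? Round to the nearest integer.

81

Σ NₕSₕ = 2759·6 + 3494·19 + 5661·7 = 122567.
Share for C: 39627/122567 = 0.32331.
n_C = 250 × 0.32331 = 80.827... → 81.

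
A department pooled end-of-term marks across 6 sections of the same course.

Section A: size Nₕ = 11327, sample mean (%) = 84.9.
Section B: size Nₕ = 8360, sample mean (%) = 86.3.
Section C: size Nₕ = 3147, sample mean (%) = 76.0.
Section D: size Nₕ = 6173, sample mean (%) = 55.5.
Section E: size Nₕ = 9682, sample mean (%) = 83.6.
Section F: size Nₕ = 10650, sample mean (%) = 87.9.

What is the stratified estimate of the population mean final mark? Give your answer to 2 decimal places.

81.28

x̄_st = (Σ Nₕx̄ₕ) / (Σ Nₕ) = (11327·84.9 + 8360·86.3 + 3147·76.0 + 6173·55.5 + 9682·83.6 + 10650·87.9) / 49339
= 4010454 / 49339 = 81.2836... → 81.28.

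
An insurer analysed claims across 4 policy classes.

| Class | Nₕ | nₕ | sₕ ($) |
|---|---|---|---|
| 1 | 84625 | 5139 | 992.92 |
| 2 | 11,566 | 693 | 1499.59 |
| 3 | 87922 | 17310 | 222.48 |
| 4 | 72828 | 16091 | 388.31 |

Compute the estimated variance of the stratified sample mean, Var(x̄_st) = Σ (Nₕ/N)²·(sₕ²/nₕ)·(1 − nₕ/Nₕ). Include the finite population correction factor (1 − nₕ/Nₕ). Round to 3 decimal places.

N = 256941. Term for each stratum: Wₕ²sₕ²/nₕ·(1−nₕ/Nₕ).
Var(x̄_st) = 19.546653 + 6.181268 + 0.268902 + 0.586505 = 26.583329 → 26.583.

26.583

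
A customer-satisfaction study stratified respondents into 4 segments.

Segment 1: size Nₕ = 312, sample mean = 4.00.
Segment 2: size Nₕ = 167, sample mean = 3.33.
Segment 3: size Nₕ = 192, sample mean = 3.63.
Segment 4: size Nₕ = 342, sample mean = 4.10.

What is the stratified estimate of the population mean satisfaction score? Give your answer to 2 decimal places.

N = 312 + 167 + 192 + 342 = 1013.
Weight each subgroup mean by Nₕ/N and sum.
Σ Nₕx̄ₕ = 312·4.00 + 167·3.33 + 192·3.63 + 342·4.10 = 1248 + 556.11 + 696.96 + 1402.2 = 3903.27.
Divide by N: 3903.27 / 1013 = 3.8532... → 3.85.

3.85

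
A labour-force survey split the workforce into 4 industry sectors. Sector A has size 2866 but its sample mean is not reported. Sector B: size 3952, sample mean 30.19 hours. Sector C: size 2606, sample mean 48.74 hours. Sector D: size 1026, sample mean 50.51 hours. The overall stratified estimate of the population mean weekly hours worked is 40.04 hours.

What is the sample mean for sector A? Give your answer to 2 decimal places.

Σ Nₕx̄ₕ = N·μ, so 2866·x̄_A = 10450·40.04 − (3952·30.19 + 2606·48.74 + 1026·50.51).
= 418418 − 298150.58 = 120267.42.
x̄_A = 120267.42 / 2866 = 41.9635... → 41.96.

41.96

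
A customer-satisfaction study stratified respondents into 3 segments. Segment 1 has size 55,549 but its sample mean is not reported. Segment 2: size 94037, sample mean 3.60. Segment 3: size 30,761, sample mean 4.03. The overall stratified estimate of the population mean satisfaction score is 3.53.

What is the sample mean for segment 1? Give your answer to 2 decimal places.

3.13

Σ Nₕx̄ₕ = N·μ, so 55549·x̄_1 = 180347·3.53 − (94037·3.60 + 30761·4.03).
= 636624.91 − 462500.03 = 174124.88.
x̄_1 = 174124.88 / 55549 = 3.1346... → 3.13.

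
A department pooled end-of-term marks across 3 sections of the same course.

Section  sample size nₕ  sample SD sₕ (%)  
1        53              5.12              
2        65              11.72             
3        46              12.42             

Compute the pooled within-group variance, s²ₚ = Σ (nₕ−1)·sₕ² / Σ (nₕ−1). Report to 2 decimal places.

106.18

Degrees of freedom: 52 + 64 + 45 = 161.
Σ(nₕ−1)sₕ² = 52·26.2144 + 64·137.3584 + 45·154.2564 = 17095.6244.
s²ₚ = 17095.6244 / 161 = 106.1840... → 106.18.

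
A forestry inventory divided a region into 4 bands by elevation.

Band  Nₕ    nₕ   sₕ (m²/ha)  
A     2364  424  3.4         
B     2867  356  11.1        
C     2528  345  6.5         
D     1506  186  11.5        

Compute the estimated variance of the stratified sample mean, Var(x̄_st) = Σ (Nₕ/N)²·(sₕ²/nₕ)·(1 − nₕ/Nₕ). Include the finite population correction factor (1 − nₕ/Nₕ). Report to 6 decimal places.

0.054821

N = 9265; Wₕ = Nₕ/N.
band A: (2364/9265)²·3.4²/424·(1 − 424/2364) = 0.001456634
band B: (2867/9265)²·11.1²/356·(1 − 356/2867) = 0.029025487
band C: (2528/9265)²·6.5²/345·(1 − 345/2528) = 0.007873133
band D: (1506/9265)²·11.5²/186·(1 − 186/1506) = 0.016466102
Sum = 0.054821355 → 0.054821.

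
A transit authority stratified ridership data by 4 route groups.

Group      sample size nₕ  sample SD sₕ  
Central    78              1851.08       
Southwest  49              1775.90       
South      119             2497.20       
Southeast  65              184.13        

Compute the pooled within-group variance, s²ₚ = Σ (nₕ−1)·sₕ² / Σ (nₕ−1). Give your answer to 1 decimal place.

Degrees of freedom: 77 + 48 + 118 + 64 = 307.
Σ(nₕ−1)sₕ² = 77·3426497.1664 + 48·3153820.81 + 118·6236007.84 + 64·33903.8569 = 1153242452.6544.
s²ₚ = 1153242452.6544 / 307 = 3756490.074... → 3756490.1.

3756490.1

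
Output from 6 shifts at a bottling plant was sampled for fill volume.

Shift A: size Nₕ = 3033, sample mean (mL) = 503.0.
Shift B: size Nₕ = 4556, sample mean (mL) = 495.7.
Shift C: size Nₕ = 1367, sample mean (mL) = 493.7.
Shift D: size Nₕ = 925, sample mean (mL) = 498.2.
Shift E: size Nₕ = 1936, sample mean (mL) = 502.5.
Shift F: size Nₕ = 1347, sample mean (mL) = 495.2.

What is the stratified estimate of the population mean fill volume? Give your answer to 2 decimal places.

498.30

N = 13164; weights Wₕ = Nₕ/N = (0.2304, 0.3461, 0.1038, 0.0703, 0.1471, 0.1023).
x̄_st = Σ Wₕ·x̄ₕ = 0.2304·503.0 + 0.3461·495.7 + 0.1038·493.7 + 0.0703·498.2 + 0.1471·502.5 + 0.1023·495.2 ≈ 498.2988...
→ 498.30.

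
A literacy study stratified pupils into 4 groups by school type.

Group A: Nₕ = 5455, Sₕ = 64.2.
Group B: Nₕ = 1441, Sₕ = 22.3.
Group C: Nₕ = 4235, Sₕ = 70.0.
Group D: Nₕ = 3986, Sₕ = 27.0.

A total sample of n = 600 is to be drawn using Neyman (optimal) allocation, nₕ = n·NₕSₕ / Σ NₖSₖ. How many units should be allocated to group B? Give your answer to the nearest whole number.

25

Σ NₕSₕ = 5455·64.2 + 1441·22.3 + 4235·70.0 + 3986·27.0 = 786417.3.
Share for B: 32134.3/786417.3 = 0.04086.
n_B = 600 × 0.04086 = 24.517... → 25.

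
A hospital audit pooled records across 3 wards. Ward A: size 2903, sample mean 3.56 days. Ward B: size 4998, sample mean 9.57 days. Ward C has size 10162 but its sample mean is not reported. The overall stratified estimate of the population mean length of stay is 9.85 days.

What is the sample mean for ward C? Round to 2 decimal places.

N = 2903 + 4998 + 10162 = 18063.
Overall total = μ·N = 9.85·18063 = 177920.55.
Subtract the known strata: 2903·3.56 + 4998·9.57 = 58165.54.
Remaining total for ward C: 177920.55 − 58165.54 = 119755.01.
Divide by its size: 119755.01 / 10162 = 11.7846... → 11.78.

11.78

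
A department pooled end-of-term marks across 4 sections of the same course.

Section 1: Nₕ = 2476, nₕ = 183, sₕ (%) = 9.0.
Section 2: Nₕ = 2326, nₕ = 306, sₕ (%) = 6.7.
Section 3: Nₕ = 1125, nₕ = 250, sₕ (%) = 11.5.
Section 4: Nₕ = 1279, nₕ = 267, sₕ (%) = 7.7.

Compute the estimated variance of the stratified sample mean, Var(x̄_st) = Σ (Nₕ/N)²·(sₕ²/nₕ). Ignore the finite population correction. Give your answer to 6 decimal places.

0.087431

N = 7206. Term for each stratum: Wₕ²sₕ²/nₕ.
Var(x̄_st) = 0.052257267 + 0.015284776 + 0.012893541 + 0.006995564 = 0.087431149 → 0.087431.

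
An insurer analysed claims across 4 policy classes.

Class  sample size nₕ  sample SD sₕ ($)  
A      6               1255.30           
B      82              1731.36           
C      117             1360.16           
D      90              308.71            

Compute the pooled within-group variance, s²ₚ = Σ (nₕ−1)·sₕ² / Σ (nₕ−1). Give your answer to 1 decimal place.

1628079.2

Degrees of freedom: 5 + 81 + 116 + 89 = 291.
Σ(nₕ−1)sₕ² = 5·1575778.09 + 81·2997607.4496 + 116·1850035.2256 + 89·95301.8641 = 473771045.9421.
s²ₚ = 473771045.9421 / 291 = 1628079.196... → 1628079.2.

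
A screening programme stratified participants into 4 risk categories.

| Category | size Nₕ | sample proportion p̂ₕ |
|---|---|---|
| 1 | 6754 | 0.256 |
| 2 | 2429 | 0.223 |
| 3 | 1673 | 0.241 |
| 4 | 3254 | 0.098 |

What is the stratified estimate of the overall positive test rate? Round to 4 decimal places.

0.2121

Wₕ = Nₕ/N with N = 14110: 0.4787, 0.1721, 0.1186, 0.2306.
p̂_st = 0.4787·0.256 + 0.1721·0.223 + 0.1186·0.241 + 0.2306·0.098 ≈ 0.212103... → 0.2121.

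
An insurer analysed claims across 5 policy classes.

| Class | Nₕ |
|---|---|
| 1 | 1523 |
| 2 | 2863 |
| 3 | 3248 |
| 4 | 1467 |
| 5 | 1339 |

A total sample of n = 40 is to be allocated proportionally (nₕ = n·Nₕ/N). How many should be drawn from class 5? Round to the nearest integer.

5

Share of class 5 = 1339/10440 = 0.12826.
Allocate 40 × 0.12826 = 5.130... → 5.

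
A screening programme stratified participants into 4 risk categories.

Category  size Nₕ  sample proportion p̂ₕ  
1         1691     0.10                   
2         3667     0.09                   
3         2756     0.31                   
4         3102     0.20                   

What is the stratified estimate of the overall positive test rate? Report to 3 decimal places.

0.176

Wₕ = Nₕ/N with N = 11216: 0.1508, 0.3269, 0.2457, 0.2766.
p̂_st = 0.1508·0.10 + 0.3269·0.09 + 0.2457·0.31 + 0.2766·0.20 ≈ 0.17599... → 0.176.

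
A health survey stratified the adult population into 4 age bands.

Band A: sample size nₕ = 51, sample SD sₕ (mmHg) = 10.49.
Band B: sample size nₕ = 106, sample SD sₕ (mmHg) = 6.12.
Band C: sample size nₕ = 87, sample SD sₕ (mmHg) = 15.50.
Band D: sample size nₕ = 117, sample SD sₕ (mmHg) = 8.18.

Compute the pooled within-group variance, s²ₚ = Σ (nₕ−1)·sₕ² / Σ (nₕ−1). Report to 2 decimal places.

106.04

Degrees of freedom: 50 + 105 + 86 + 116 = 357.
Σ(nₕ−1)sₕ² = 50·110.0401 + 105·37.4544 + 86·240.25 + 116·66.9124 = 37858.0554.
s²ₚ = 37858.0554 / 357 = 106.0450... → 106.04.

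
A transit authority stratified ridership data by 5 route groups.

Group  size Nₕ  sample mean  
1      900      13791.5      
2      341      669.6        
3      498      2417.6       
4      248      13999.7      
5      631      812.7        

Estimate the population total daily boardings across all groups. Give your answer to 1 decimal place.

Estimate total by summing Nₕ·x̄ₕ over strata.
900·13791.5 + 341·669.6 + 498·2417.6 + 248·13999.7 + 631·812.7 = 12412350 + 228333.6 + 1203964.8 + 3471925.6 + 512813.7 = 17829387.7.

17829387.7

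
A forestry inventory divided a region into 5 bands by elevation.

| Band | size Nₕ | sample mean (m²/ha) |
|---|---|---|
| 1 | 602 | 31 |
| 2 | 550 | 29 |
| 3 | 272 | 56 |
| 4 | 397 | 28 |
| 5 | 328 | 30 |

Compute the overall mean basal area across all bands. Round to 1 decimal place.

N = 2149; weights Wₕ = Nₕ/N = (0.2801, 0.2559, 0.1266, 0.1847, 0.1526).
x̄_st = Σ Wₕ·x̄ₕ = 0.2801·31 + 0.2559·29 + 0.1266·56 + 0.1847·28 + 0.1526·30 ≈ 32.946...
→ 32.9.

32.9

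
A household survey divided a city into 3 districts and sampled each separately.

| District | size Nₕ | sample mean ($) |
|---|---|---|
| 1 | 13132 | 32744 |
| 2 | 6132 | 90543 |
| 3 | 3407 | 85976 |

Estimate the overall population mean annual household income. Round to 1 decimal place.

x̄_st = (Σ Nₕx̄ₕ) / (Σ Nₕ) = (13132·32744 + 6132·90543 + 3407·85976) / 22671
= 1278124116 / 22671 = 56377.051... → 56377.1.

56377.1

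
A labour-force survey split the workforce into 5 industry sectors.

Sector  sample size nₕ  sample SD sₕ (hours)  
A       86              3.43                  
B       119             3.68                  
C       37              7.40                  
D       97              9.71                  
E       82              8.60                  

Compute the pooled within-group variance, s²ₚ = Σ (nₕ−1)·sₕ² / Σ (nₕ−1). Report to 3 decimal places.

47.143

Degrees of freedom: 85 + 118 + 36 + 96 + 81 = 416.
Σ(nₕ−1)sₕ² = 85·11.7649 + 118·13.5424 + 36·54.76 + 96·94.2841 + 81·73.96 = 19611.4133.
s²ₚ = 19611.4133 / 416 = 47.14282... → 47.143.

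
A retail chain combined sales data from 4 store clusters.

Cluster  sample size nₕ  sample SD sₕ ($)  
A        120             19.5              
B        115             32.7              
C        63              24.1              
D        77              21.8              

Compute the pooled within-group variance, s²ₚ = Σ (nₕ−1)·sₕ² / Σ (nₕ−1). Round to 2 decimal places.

644.95

Degrees of freedom: 119 + 114 + 62 + 76 = 371.
Σ(nₕ−1)sₕ² = 119·380.25 + 114·1069.29 + 62·580.81 + 76·475.24 = 239277.27.
s²ₚ = 239277.27 / 371 = 644.9522... → 644.95.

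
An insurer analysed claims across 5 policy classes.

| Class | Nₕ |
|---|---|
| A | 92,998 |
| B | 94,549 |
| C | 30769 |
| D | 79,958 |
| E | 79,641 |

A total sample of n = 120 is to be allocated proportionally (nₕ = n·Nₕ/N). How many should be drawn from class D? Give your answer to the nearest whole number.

25

N = 92998 + 94549 + 30769 + 79958 + 79641 = 377915.
n_D = 120·79958/377915 = 25.389... → 25.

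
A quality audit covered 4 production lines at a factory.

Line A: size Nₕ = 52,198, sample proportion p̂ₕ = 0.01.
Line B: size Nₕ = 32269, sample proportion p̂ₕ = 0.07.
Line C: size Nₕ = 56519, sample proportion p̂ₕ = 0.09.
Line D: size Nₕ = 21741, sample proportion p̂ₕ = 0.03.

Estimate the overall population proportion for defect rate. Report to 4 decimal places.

N = 52198 + 32269 + 56519 + 21741 = 162727.
Overall proportion = Σ (Nₕ/N)·p̂ₕ.
Σ Nₕp̂ₕ = 521.98 + 2258.83 + 5086.71 + 652.23 = 8519.75.
8519.75 / 162727 = 0.052356... → 0.0524.

0.0524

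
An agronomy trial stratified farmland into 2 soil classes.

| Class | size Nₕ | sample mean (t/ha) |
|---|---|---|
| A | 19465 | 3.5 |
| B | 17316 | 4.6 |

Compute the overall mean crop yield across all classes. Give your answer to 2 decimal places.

4.02

N = 36781; weights Wₕ = Nₕ/N = (0.5292, 0.4708).
x̄_st = Σ Wₕ·x̄ₕ = 0.5292·3.5 + 0.4708·4.6 ≈ 4.0179...
→ 4.02.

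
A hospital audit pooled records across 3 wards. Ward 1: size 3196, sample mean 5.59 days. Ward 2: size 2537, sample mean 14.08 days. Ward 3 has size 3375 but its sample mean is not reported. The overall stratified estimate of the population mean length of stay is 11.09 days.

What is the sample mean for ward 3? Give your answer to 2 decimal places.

N = 3196 + 2537 + 3375 = 9108.
Overall total = μ·N = 11.09·9108 = 101007.72.
Subtract the known strata: 3196·5.59 + 2537·14.08 = 53586.6.
Remaining total for ward 3: 101007.72 − 53586.6 = 47421.12.
Divide by its size: 47421.12 / 3375 = 14.0507... → 14.05.

14.05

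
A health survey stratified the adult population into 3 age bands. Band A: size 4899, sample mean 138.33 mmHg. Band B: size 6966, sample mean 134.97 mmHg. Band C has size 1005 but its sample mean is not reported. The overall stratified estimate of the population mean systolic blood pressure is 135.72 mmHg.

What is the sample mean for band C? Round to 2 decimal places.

128.20

N = 4899 + 6966 + 1005 = 12870.
Overall total = μ·N = 135.72·12870 = 1746716.4.
Subtract the known strata: 4899·138.33 + 6966·134.97 = 1617879.69.
Remaining total for band C: 1746716.4 − 1617879.69 = 128836.71.
Divide by its size: 128836.71 / 1005 = 128.1957... → 128.20.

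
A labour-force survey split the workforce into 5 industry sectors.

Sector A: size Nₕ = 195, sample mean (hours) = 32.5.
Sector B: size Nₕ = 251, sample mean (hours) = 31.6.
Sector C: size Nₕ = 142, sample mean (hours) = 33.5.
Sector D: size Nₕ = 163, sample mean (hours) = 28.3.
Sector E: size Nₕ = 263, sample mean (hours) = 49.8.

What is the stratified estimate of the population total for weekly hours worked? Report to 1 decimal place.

36736.4

Population total = Σ Nₕ·x̄ₕ (each stratum's size times its mean).
195·32.5 + 251·31.6 + 142·33.5 + 163·28.3 + 263·49.8 = 6337.5 + 7931.6 + 4757 + 4612.9 + 13097.4 = 36736.4.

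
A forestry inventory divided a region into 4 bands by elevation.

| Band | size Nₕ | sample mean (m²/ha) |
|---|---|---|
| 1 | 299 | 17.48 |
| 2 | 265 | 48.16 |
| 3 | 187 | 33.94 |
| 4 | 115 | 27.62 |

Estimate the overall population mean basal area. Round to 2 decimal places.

31.77

N = 866; weights Wₕ = Nₕ/N = (0.3453, 0.3060, 0.2159, 0.1328).
x̄_st = Σ Wₕ·x̄ₕ = 0.3453·17.48 + 0.3060·48.16 + 0.2159·33.94 + 0.1328·27.62 ≈ 31.7691...
→ 31.77.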